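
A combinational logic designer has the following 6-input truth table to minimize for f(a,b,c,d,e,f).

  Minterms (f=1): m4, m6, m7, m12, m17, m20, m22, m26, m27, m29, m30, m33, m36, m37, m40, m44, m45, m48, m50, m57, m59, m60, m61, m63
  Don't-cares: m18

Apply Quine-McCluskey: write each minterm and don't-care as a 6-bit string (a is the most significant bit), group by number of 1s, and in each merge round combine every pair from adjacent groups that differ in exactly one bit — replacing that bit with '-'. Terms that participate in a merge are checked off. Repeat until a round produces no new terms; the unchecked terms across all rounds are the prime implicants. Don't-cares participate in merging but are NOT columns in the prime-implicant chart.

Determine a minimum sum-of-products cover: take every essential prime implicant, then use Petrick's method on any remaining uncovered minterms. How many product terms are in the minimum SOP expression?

size-2^0 implicants → 000100(✓)  000110(✓)  000111(✓)  001100(✓)  010001  010010(✓)  010100(✓)  010110(✓)  011010(✓)  011011(✓)  011101(✓)  011110(✓)  100001(✓)  100100(✓)  100101(✓)  101000(✓)  101100(✓)  101101(✓)  110000(✓)  110010(✓)  111001(✓)  111011(✓)  111100(✓)  111101(✓)  111111(✓)
size-2^1 implicants → -00100(✓)  -01100(✓)  -10010  -11011  -11101  0-0100(✓)  0-0110(✓)  00-100(✓)  0001-0(✓)  00011-  01-010(✓)  01-110(✓)  010-10(✓)  0101-0(✓)  011-10(✓)  01101-  1-1100(✓)  1-1101(✓)  10-100(✓)  10-101(✓)  100-01  10010-(✓)  101-00  10110-(✓)  1100-0  111-01(✓)  111-11(✓)  1110-1(✓)  1111-1(✓)  11110-(✓)
size-2^2 implicants → -0-100  0-01-0  01--10  1-110-  10-10-  111--1
Unchecked terms (primes): -0-100, -10010, -11011, -11101, 0-01-0, 00011-, 01--10, 010001, 01101-, 1-110-, 10-10-, 100-01, 101-00, 1100-0, 111--1
Minterm coverage:
  m4 ⊆ -0-100,0-01-0
  m6 ⊆ 0-01-0,00011-
  m7 ⊆ 00011- [E]
  m12 ⊆ -0-100 [E]
  m17 ⊆ 010001 [E]
  m20 ⊆ 0-01-0 [E]
  m22 ⊆ 0-01-0,01--10
  m26 ⊆ 01--10,01101-
  m27 ⊆ -11011,01101-
  m29 ⊆ -11101 [E]
  m30 ⊆ 01--10 [E]
  m33 ⊆ 100-01 [E]
  m36 ⊆ -0-100,10-10-
  m37 ⊆ 10-10-,100-01
  m40 ⊆ 101-00 [E]
  m44 ⊆ -0-100,1-110-,10-10-,101-00
  m45 ⊆ 1-110-,10-10-
  m48 ⊆ 1100-0 [E]
  m50 ⊆ -10010,1100-0
  m57 ⊆ 111--1 [E]
  m59 ⊆ -11011,111--1
  m60 ⊆ 1-110- [E]
  m61 ⊆ -11101,1-110-,111--1
  m63 ⊆ 111--1 [E]
E = {-0-100, -11101, 0-01-0, 00011-, 01--10, 010001, 1-110-, 100-01, 101-00, 1100-0, 111--1}
Petrick residual → -11011
Cover = b'de'f' + bcd'ef + bcde'f + a'c'df' + a'b'c'de + a'bef' + a'bc'd'e'f + acde' + ab'c'e'f + ab'ce'f' + abc'd'f' + abcf  |cover|=12

12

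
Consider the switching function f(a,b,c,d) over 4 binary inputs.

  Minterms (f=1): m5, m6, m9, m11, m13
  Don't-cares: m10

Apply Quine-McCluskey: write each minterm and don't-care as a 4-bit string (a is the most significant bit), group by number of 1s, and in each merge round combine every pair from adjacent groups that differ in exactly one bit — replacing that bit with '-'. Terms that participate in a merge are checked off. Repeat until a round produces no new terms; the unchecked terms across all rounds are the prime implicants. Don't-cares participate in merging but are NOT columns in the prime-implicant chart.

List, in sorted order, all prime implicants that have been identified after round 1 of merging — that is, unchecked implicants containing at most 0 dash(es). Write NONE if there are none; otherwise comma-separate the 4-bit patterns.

0110

[col 0] 0101*, 0110, 1001*, 1010*, 1011*, 1101*
[col 1] -101, 1-01, 10-1, 101-
Prime implicants: -101, 0110, 1-01, 10-1, 101-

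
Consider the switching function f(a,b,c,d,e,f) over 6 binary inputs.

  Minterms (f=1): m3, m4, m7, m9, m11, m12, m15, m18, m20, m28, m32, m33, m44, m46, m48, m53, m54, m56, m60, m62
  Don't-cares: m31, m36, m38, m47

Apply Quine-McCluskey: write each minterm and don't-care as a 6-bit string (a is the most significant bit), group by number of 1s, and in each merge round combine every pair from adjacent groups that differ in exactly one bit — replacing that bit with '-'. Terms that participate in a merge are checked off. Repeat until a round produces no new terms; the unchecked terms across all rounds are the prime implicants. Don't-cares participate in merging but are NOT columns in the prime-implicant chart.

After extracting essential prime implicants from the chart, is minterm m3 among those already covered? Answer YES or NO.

YES

[col 0] 000011*, 000100*, 000111*, 001001*, 001011*, 001100*, 001111*, 010010, 010100*, 011100*, 011111*, 100000*, 100001*, 100100*, 100110*, 101100*, 101110*, 101111*, 110000*, 110101, 110110*, 111000*, 111100*, 111110*
[col 1] -00100*, -01100*, -01111, -11100*, 0-0100*, 0-1100*, 0-1111, 00-011*, 00-100*, 00-111*, 000-11*, 001-11*, 0010-1, 01-100*, 1-0000, 1-0110*, 1-1100*, 1-1110*, 10-100*, 10-110*, 100-00, 10000-, 1001-0*, 1011-0*, 10111-, 11-000, 11-110*, 111-00, 1111-0*
[col 2] --1100, -0-100, 0--100, 00--11, 1--110, 1-11-0, 10-1-0
Prime implicants: --1100, -0-100, -01111, 0--100, 0-1111, 00--11, 0010-1, 010010, 1--110, 1-0000, 1-11-0, 10-1-0, 100-00, 10000-, 10111-, 11-000, 110101, 111-00
PI chart (minterm → PIs covering it):
  3 | 00--11  (sole → essential)
  4 | -0-100,0--100
  7 | 00--11  (sole → essential)
  9 | 0010-1  (sole → essential)
  11 | 00--11,0010-1
  12 | --1100,-0-100,0--100
  15 | -01111,0-1111,00--11
  18 | 010010  (sole → essential)
  20 | 0--100  (sole → essential)
  28 | --1100,0--100
  32 | 1-0000,100-00,10000-
  33 | 10000-  (sole → essential)
  44 | --1100,-0-100,1-11-0,10-1-0
  46 | 1--110,1-11-0,10-1-0,10111-
  48 | 1-0000,11-000
  53 | 110101  (sole → essential)
  54 | 1--110  (sole → essential)
  56 | 11-000,111-00
  60 | --1100,1-11-0,111-00
  62 | 1--110,1-11-0
Essential prime implicants: 0--100, 00--11, 0010-1, 010010, 1--110, 10000-, 110101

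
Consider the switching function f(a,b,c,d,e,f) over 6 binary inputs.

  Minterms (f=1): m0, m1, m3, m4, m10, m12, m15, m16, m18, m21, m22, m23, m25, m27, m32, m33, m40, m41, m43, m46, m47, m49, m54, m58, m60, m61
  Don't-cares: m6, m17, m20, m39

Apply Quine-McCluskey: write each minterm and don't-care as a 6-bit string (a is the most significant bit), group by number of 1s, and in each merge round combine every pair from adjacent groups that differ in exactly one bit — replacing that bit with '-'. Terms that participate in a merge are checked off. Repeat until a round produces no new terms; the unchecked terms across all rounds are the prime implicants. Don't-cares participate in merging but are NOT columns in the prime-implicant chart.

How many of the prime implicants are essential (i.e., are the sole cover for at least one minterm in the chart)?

Round 0: 000000✓ 000001✓ 000011✓ 000100✓ 000110✓ 001010 001100✓ 001111✓ 010000✓ 010001✓ 010010✓ 010100✓ 010101✓ 010110✓ 010111✓ 011001✓ 011011✓ 100000✓ 100001✓ 100111✓ 101000✓ 101001✓ 101011✓ 101110✓ 101111✓ 110001✓ 110110✓ 111010 111100✓ 111101✓
Round 1: -00000✓ -00001✓ -01111 -10001✓ -10110 0-0000✓ 0-0001✓ 0-0100✓ 0-0110✓ 00-100 000-00✓ 0000-1 00000-✓ 0001-0✓ 01-001 010-00✓ 010-01✓ 010-10✓ 0100-0✓ 01000-✓ 0101-0✓ 0101-1✓ 01010-✓ 01011-✓ 0110-1 1-0001✓ 10-000✓ 10-001✓ 10-111 10000-✓ 101-11 1010-1 10100-✓ 10111- 11110-
Round 2: --0001 -0000- 0-0-00 0-000- 0-01-0 010--0 010-0- 0101-- 10-00-
PIs = {--0001, -0000-, -01111, -10110, 0-0-00, 0-000-, 0-01-0, 00-100, 0000-1, 001010, 01-001, 010--0, 010-0-, 0101--, 0110-1, 10-00-, 10-111, 101-11, 1010-1, 10111-, 111010, 11110-}
Coverage chart:
  m0: -0000-,0-0-00,0-000-
  m1: --0001,-0000-,0-000-,0000-1
  m3: 0000-1 ←essential
  m4: 0-0-00,0-01-0,00-100
  m10: 001010 ←essential
  m12: 00-100 ←essential
  m15: -01111 ←essential
  m16: 0-0-00,0-000-,010--0,010-0-
  m18: 010--0 ←essential
  m21: 010-0-,0101--
  m22: -10110,0-01-0,010--0,0101--
  m23: 0101-- ←essential
  m25: 01-001,0110-1
  m27: 0110-1 ←essential
  m32: -0000-,10-00-
  m33: --0001,-0000-,10-00-
  m40: 10-00- ←essential
  m41: 10-00-,1010-1
  m43: 101-11,1010-1
  m46: 10111- ←essential
  m47: -01111,10-111,101-11,10111-
  m49: --0001 ←essential
  m54: -10110 ←essential
  m58: 111010 ←essential
  m60: 11110- ←essential
  m61: 11110- ←essential
Essential: --0001, -01111, -10110, 00-100, 0000-1, 001010, 010--0, 0101--, 0110-1, 10-00-, 10111-, 111010, 11110-

13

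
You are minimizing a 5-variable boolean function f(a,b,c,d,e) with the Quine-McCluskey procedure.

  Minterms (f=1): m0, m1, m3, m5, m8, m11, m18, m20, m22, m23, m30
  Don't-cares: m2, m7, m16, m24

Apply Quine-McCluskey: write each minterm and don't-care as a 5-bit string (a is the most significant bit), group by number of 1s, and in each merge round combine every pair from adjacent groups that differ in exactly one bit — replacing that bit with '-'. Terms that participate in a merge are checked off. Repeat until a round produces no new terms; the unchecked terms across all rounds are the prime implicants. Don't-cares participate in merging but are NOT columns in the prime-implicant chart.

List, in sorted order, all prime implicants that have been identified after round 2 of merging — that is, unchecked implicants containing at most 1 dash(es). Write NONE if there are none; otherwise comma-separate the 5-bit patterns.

-0111, 0-011, 1-110, 1011-

[col 0] 00000*, 00001*, 00010*, 00011*, 00101*, 00111*, 01000*, 01011*, 10000*, 10010*, 10100*, 10110*, 10111*, 11000*, 11110*
[col 1] -0000*, -0010*, -0111, -1000*, 0-000*, 0-011, 00-01*, 00-11*, 000-0*, 000-1*, 0000-*, 0001-*, 001-1*, 1-000*, 1-110, 10-00*, 10-10*, 100-0*, 101-0*, 1011-
[col 2] --000, -00-0, 00--1, 000--, 10--0
Prime implicants: --000, -00-0, -0111, 0-011, 00--1, 000--, 1-110, 10--0, 1011-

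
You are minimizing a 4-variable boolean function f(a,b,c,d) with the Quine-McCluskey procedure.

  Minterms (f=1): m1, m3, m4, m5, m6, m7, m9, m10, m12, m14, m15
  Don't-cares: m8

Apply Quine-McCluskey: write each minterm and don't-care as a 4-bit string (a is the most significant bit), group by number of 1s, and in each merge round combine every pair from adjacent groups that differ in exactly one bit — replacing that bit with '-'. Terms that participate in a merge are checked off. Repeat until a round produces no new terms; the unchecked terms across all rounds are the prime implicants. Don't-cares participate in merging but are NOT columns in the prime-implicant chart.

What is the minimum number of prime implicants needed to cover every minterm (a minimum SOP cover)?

5

size-2^0 implicants → 0001(✓)  0011(✓)  0100(✓)  0101(✓)  0110(✓)  0111(✓)  1000(✓)  1001(✓)  1010(✓)  1100(✓)  1110(✓)  1111(✓)
size-2^1 implicants → -001  -100(✓)  -110(✓)  -111(✓)  0-01(✓)  0-11(✓)  00-1(✓)  01-0(✓)  01-1(✓)  010-(✓)  011-(✓)  1-00(✓)  1-10(✓)  10-0(✓)  100-  11-0(✓)  111-(✓)
size-2^2 implicants → -1-0  -11-  0--1  01--  1--0
Unchecked terms (primes): -001, -1-0, -11-, 0--1, 01--, 1--0, 100-
Minterm coverage:
  m1 ⊆ -001,0--1
  m3 ⊆ 0--1 [E]
  m4 ⊆ -1-0,01--
  m5 ⊆ 0--1,01--
  m6 ⊆ -1-0,-11-,01--
  m7 ⊆ -11-,0--1,01--
  m9 ⊆ -001,100-
  m10 ⊆ 1--0 [E]
  m12 ⊆ -1-0,1--0
  m14 ⊆ -1-0,-11-,1--0
  m15 ⊆ -11- [E]
E = {-11-, 0--1, 1--0}
Petrick residual → -001, -1-0
Cover = b'c'd + bd' + bc + a'd + ad'  |cover|=5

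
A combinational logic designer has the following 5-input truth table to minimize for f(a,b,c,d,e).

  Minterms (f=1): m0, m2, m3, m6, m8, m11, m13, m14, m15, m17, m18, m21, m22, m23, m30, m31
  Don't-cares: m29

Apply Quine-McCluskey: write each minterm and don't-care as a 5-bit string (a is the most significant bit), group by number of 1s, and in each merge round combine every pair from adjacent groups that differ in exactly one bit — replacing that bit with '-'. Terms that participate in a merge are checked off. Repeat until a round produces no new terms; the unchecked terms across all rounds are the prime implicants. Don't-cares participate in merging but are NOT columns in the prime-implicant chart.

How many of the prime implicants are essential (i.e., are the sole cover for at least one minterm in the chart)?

[col 0] 00000*, 00010*, 00011*, 00110*, 01000*, 01011*, 01101*, 01110*, 01111*, 10001*, 10010*, 10101*, 10110*, 10111*, 11101*, 11110*, 11111*
[col 1] -0010*, -0110*, -1101*, -1110*, -1111*, 0-000, 0-011, 0-110*, 00-10*, 000-0, 0001-, 01-11, 011-1*, 0111-*, 1-101*, 1-110*, 1-111*, 10-01, 10-10*, 101-1*, 1011-*, 111-1*, 1111-*
[col 2] --110, -0-10, -11-1, -111-, 1-1-1, 1-11-
Prime implicants: --110, -0-10, -11-1, -111-, 0-000, 0-011, 000-0, 0001-, 01-11, 1-1-1, 1-11-, 10-01
PI chart (minterm → PIs covering it):
  0 | 0-000,000-0
  2 | -0-10,000-0,0001-
  3 | 0-011,0001-
  6 | --110,-0-10
  8 | 0-000  (sole → essential)
  11 | 0-011,01-11
  13 | -11-1  (sole → essential)
  14 | --110,-111-
  15 | -11-1,-111-,01-11
  17 | 10-01  (sole → essential)
  18 | -0-10  (sole → essential)
  21 | 1-1-1,10-01
  22 | --110,-0-10,1-11-
  23 | 1-1-1,1-11-
  30 | --110,-111-,1-11-
  31 | -11-1,-111-,1-1-1,1-11-
Essential prime implicants: -0-10, -11-1, 0-000, 10-01

4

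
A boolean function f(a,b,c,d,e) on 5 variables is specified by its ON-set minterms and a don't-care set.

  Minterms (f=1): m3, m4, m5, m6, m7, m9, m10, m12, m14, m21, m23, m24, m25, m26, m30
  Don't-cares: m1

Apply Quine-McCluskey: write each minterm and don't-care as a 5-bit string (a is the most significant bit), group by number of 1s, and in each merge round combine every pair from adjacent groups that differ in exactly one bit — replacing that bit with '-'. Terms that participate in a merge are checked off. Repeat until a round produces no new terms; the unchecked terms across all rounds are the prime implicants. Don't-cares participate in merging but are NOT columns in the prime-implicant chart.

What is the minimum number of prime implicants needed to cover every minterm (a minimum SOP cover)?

6

[col 0] 00001*, 00011*, 00100*, 00101*, 00110*, 00111*, 01001*, 01010*, 01100*, 01110*, 10101*, 10111*, 11000*, 11001*, 11010*, 11110*
[col 1] -0101*, -0111*, -1001, -1010*, -1110*, 0-001, 0-100*, 0-110*, 00-01*, 00-11*, 000-1*, 001-0*, 001-1*, 0010-*, 0011-*, 01-10*, 011-0*, 101-1*, 11-10*, 110-0, 1100-
[col 2] -01-1, -1-10, 0-1-0, 00--1, 001--
Prime implicants: -01-1, -1-10, -1001, 0-001, 0-1-0, 00--1, 001--, 110-0, 1100-
PI chart (minterm → PIs covering it):
  3 | 00--1  (sole → essential)
  4 | 0-1-0,001--
  5 | -01-1,00--1,001--
  6 | 0-1-0,001--
  7 | -01-1,00--1,001--
  9 | -1001,0-001
  10 | -1-10  (sole → essential)
  12 | 0-1-0  (sole → essential)
  14 | -1-10,0-1-0
  21 | -01-1  (sole → essential)
  23 | -01-1  (sole → essential)
  24 | 110-0,1100-
  25 | -1001,1100-
  26 | -1-10,110-0
  30 | -1-10  (sole → essential)
Essential prime implicants: -01-1, -1-10, 0-1-0, 00--1
Petrick residual → -1001, 110-0
Minimum SOP uses 6 PIs: b'ce + bde' + bc'd'e + a'ce' + a'b'e + abc'e'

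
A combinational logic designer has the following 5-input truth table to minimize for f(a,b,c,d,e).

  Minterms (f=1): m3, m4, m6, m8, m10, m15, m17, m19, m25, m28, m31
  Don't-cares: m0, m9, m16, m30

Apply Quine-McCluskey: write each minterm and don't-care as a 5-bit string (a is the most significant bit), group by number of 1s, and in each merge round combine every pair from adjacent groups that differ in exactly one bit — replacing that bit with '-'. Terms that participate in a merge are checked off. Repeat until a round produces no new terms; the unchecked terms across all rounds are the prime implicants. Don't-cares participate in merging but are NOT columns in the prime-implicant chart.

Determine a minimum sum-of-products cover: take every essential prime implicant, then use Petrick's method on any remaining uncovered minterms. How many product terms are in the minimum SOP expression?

Round 0: 00000✓ 00011✓ 00100✓ 00110✓ 01000✓ 01001✓ 01010✓ 01111✓ 10000✓ 10001✓ 10011✓ 11001✓ 11100✓ 11110✓ 11111✓
Round 1: -0000 -0011 -1001 -1111 0-000 00-00 001-0 010-0 0100- 1-001 100-1 1000- 111-0 1111-
PIs = {-0000, -0011, -1001, -1111, 0-000, 00-00, 001-0, 010-0, 0100-, 1-001, 100-1, 1000-, 111-0, 1111-}
Coverage chart:
  m3: -0011 ←essential
  m4: 00-00,001-0
  m6: 001-0 ←essential
  m8: 0-000,010-0,0100-
  m10: 010-0 ←essential
  m15: -1111 ←essential
  m17: 1-001,100-1,1000-
  m19: -0011,100-1
  m25: -1001,1-001
  m28: 111-0 ←essential
  m31: -1111,1111-
Essential: -0011, -1111, 001-0, 010-0, 111-0
Petrick residual → 1-001
Min cover (6 terms): b'c'de + bcde + a'b'ce' + a'bc'e' + ac'd'e + abce'

6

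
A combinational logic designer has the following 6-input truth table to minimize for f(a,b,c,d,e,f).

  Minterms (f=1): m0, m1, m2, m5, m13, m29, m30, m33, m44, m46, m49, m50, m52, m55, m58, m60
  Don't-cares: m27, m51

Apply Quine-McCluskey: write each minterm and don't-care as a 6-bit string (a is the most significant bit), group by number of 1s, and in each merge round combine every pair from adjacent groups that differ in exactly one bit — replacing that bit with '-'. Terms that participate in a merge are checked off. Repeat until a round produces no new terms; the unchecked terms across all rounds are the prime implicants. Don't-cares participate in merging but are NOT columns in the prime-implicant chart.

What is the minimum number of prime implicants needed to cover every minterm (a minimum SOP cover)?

9

size-2^0 implicants → 000000(✓)  000001(✓)  000010(✓)  000101(✓)  001101(✓)  011011  011101(✓)  011110  100001(✓)  101100(✓)  101110(✓)  110001(✓)  110010(✓)  110011(✓)  110100(✓)  110111(✓)  111010(✓)  111100(✓)
size-2^1 implicants → -00001  0-1101  00-101  000-01  0000-0  00000-  1-0001  1-1100  1011-0  11-010  11-100  110-11  1100-1  11001-
Unchecked terms (primes): -00001, 0-1101, 00-101, 000-01, 0000-0, 00000-, 011011, 011110, 1-0001, 1-1100, 1011-0, 11-010, 11-100, 110-11, 1100-1, 11001-
Minterm coverage:
  m0 ⊆ 0000-0,00000-
  m1 ⊆ -00001,000-01,00000-
  m2 ⊆ 0000-0 [E]
  m5 ⊆ 00-101,000-01
  m13 ⊆ 0-1101,00-101
  m29 ⊆ 0-1101 [E]
  m30 ⊆ 011110 [E]
  m33 ⊆ -00001,1-0001
  m44 ⊆ 1-1100,1011-0
  m46 ⊆ 1011-0 [E]
  m49 ⊆ 1-0001,1100-1
  m50 ⊆ 11-010,11001-
  m52 ⊆ 11-100 [E]
  m55 ⊆ 110-11 [E]
  m58 ⊆ 11-010 [E]
  m60 ⊆ 1-1100,11-100
E = {0-1101, 0000-0, 011110, 1011-0, 11-010, 11-100, 110-11}
Petrick residual → 000-01, 1-0001
Cover = a'cde'f + a'b'c'e'f + a'b'c'd'f' + a'bcdef' + ac'd'e'f + ab'cdf' + abd'ef' + abde'f' + abc'ef  |cover|=9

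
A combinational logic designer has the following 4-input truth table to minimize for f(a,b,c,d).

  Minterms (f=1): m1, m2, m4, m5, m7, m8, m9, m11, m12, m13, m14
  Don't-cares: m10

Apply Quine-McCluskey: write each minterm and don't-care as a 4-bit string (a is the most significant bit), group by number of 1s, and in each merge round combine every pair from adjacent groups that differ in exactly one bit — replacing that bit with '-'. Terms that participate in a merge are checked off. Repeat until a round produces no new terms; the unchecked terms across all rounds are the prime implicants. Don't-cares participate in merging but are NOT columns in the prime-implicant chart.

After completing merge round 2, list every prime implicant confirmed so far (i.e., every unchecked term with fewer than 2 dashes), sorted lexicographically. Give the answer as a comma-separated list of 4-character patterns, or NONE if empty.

-010, 01-1

size-2^0 implicants → 0001(✓)  0010(✓)  0100(✓)  0101(✓)  0111(✓)  1000(✓)  1001(✓)  1010(✓)  1011(✓)  1100(✓)  1101(✓)  1110(✓)
size-2^1 implicants → -001(✓)  -010  -100(✓)  -101(✓)  0-01(✓)  01-1  010-(✓)  1-00(✓)  1-01(✓)  1-10(✓)  10-0(✓)  10-1(✓)  100-(✓)  101-(✓)  11-0(✓)  110-(✓)
size-2^2 implicants → --01  -10-  1--0  1-0-  10--
Unchecked terms (primes): --01, -010, -10-, 01-1, 1--0, 1-0-, 10--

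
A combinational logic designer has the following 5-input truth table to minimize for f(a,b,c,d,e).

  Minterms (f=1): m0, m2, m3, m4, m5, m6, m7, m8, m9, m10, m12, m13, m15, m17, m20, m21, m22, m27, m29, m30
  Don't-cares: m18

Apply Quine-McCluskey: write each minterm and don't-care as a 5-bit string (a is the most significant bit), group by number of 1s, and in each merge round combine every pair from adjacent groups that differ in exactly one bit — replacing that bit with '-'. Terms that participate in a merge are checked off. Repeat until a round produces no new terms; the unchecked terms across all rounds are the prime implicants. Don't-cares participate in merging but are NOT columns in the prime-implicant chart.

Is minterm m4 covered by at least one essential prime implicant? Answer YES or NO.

NO

Round 0: 00000✓ 00010✓ 00011✓ 00100✓ 00101✓ 00110✓ 00111✓ 01000✓ 01001✓ 01010✓ 01100✓ 01101✓ 01111✓ 10001✓ 10010✓ 10100✓ 10101✓ 10110✓ 11011 11101✓ 11110✓
Round 1: -0010✓ -0100✓ -0101✓ -0110✓ -1101✓ 0-000✓ 0-010✓ 0-100✓ 0-101✓ 0-111✓ 00-00✓ 00-10✓ 00-11✓ 000-0✓ 0001-✓ 001-0✓ 001-1✓ 0010-✓ 0011-✓ 01-00✓ 01-01✓ 010-0✓ 0100-✓ 011-1✓ 0110-✓ 1-101✓ 1-110 10-01 10-10✓ 101-0✓ 1010-✓
Round 2: --101 -0-10 -01-0 -010- 0--00 0-0-0 0-1-1 0-10- 00--0 00-1- 001-- 01-0-
PIs = {--101, -0-10, -01-0, -010-, 0--00, 0-0-0, 0-1-1, 0-10-, 00--0, 00-1-, 001--, 01-0-, 1-110, 10-01, 11011}
Coverage chart:
  m0: 0--00,0-0-0,00--0
  m2: -0-10,0-0-0,00--0,00-1-
  m3: 00-1- ←essential
  m4: -01-0,-010-,0--00,0-10-,00--0,001--
  m5: --101,-010-,0-1-1,0-10-,001--
  m6: -0-10,-01-0,00--0,00-1-,001--
  m7: 0-1-1,00-1-,001--
  m8: 0--00,0-0-0,01-0-
  m9: 01-0- ←essential
  m10: 0-0-0 ←essential
  m12: 0--00,0-10-,01-0-
  m13: --101,0-1-1,0-10-,01-0-
  m15: 0-1-1 ←essential
  m17: 10-01 ←essential
  m20: -01-0,-010-
  m21: --101,-010-,10-01
  m22: -0-10,-01-0,1-110
  m27: 11011 ←essential
  m29: --101 ←essential
  m30: 1-110 ←essential
Essential: --101, 0-0-0, 0-1-1, 00-1-, 01-0-, 1-110, 10-01, 11011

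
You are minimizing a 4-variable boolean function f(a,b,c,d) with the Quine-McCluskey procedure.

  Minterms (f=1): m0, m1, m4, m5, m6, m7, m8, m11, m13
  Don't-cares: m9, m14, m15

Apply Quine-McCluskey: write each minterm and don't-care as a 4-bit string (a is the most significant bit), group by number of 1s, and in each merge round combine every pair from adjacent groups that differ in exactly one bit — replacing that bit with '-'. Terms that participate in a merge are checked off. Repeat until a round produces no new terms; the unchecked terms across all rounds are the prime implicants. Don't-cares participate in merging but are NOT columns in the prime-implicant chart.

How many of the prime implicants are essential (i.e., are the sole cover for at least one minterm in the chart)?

2

size-2^0 implicants → 0000(✓)  0001(✓)  0100(✓)  0101(✓)  0110(✓)  0111(✓)  1000(✓)  1001(✓)  1011(✓)  1101(✓)  1110(✓)  1111(✓)
size-2^1 implicants → -000(✓)  -001(✓)  -101(✓)  -110(✓)  -111(✓)  0-00(✓)  0-01(✓)  000-(✓)  01-0(✓)  01-1(✓)  010-(✓)  011-(✓)  1-01(✓)  1-11(✓)  10-1(✓)  100-(✓)  11-1(✓)  111-(✓)
size-2^2 implicants → --01  -00-  -1-1  -11-  0-0-  01--  1--1
Unchecked terms (primes): --01, -00-, -1-1, -11-, 0-0-, 01--, 1--1
Minterm coverage:
  m0 ⊆ -00-,0-0-
  m1 ⊆ --01,-00-,0-0-
  m4 ⊆ 0-0-,01--
  m5 ⊆ --01,-1-1,0-0-,01--
  m6 ⊆ -11-,01--
  m7 ⊆ -1-1,-11-,01--
  m8 ⊆ -00- [E]
  m11 ⊆ 1--1 [E]
  m13 ⊆ --01,-1-1,1--1
E = {-00-, 1--1}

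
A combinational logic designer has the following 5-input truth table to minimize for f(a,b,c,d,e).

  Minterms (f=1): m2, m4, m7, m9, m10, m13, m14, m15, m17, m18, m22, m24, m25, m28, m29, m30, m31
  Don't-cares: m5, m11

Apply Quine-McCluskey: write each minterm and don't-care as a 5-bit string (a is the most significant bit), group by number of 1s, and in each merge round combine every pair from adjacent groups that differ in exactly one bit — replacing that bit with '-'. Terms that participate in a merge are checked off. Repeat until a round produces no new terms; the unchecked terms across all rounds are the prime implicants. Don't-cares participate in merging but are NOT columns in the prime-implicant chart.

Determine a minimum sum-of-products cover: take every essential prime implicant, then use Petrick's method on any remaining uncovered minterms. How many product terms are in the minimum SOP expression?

Round 0: 00010✓ 00100✓ 00101✓ 00111✓ 01001✓ 01010✓ 01011✓ 01101✓ 01110✓ 01111✓ 10001✓ 10010✓ 10110✓ 11000✓ 11001✓ 11100✓ 11101✓ 11110✓ 11111✓
Round 1: -0010 -1001✓ -1101✓ -1110✓ -1111✓ 0-010 0-101✓ 0-111✓ 001-1✓ 0010- 01-01✓ 01-10✓ 01-11✓ 010-1✓ 0101-✓ 011-1✓ 0111-✓ 1-001 1-110 10-10 11-00✓ 11-01✓ 1100-✓ 111-0✓ 111-1✓ 1110-✓ 1111-✓
Round 2: -1-01 -11-1 -111- 0-1-1 01--1 01-1- 11-0- 111--
PIs = {-0010, -1-01, -11-1, -111-, 0-010, 0-1-1, 0010-, 01--1, 01-1-, 1-001, 1-110, 10-10, 11-0-, 111--}
Coverage chart:
  m2: -0010,0-010
  m4: 0010- ←essential
  m7: 0-1-1 ←essential
  m9: -1-01,01--1
  m10: 0-010,01-1-
  m13: -1-01,-11-1,0-1-1,01--1
  m14: -111-,01-1-
  m15: -11-1,-111-,0-1-1,01--1,01-1-
  m17: 1-001 ←essential
  m18: -0010,10-10
  m22: 1-110,10-10
  m24: 11-0- ←essential
  m25: -1-01,1-001,11-0-
  m28: 11-0-,111--
  m29: -1-01,-11-1,11-0-,111--
  m30: -111-,1-110,111--
  m31: -11-1,-111-,111--
Essential: 0-1-1, 0010-, 1-001, 11-0-
Petrick residual → -1-01, -111-, 0-010, 10-10
Min cover (8 terms): bd'e + bcd + a'c'de' + a'ce + a'b'cd' + ac'd'e + ab'de' + abd'

8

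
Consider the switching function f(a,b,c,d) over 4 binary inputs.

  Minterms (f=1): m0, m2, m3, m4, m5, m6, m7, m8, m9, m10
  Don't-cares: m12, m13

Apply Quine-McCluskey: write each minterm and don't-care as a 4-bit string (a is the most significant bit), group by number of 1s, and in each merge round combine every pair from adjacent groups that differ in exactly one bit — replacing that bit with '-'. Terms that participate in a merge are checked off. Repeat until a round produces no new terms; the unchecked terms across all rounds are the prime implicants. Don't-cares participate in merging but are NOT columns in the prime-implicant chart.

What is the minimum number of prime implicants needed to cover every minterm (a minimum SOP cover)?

4

[col 0] 0000*, 0010*, 0011*, 0100*, 0101*, 0110*, 0111*, 1000*, 1001*, 1010*, 1100*, 1101*
[col 1] -000*, -010*, -100*, -101*, 0-00*, 0-10*, 0-11*, 00-0*, 001-*, 01-0*, 01-1*, 010-*, 011-*, 1-00*, 1-01*, 10-0*, 100-*, 110-*
[col 2] --00, -0-0, -10-, 0--0, 0-1-, 01--, 1-0-
Prime implicants: --00, -0-0, -10-, 0--0, 0-1-, 01--, 1-0-
PI chart (minterm → PIs covering it):
  0 | --00,-0-0,0--0
  2 | -0-0,0--0,0-1-
  3 | 0-1-  (sole → essential)
  4 | --00,-10-,0--0,01--
  5 | -10-,01--
  6 | 0--0,0-1-,01--
  7 | 0-1-,01--
  8 | --00,-0-0,1-0-
  9 | 1-0-  (sole → essential)
  10 | -0-0  (sole → essential)
Essential prime implicants: -0-0, 0-1-, 1-0-
Petrick residual → -10-
Minimum SOP uses 4 PIs: b'd' + bc' + a'c + ac'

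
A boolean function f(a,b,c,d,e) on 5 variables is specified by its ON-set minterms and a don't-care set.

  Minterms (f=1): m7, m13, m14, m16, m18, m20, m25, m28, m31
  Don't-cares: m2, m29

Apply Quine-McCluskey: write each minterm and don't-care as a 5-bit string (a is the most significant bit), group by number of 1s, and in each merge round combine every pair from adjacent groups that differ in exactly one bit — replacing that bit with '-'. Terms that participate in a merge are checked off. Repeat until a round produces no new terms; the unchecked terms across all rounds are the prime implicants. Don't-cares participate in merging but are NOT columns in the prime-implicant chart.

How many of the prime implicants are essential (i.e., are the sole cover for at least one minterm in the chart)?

Round 0: 00010✓ 00111 01101✓ 01110 10000✓ 10010✓ 10100✓ 11001✓ 11100✓ 11101✓ 11111✓
Round 1: -0010 -1101 1-100 10-00 100-0 11-01 111-1 1110-
PIs = {-0010, -1101, 00111, 01110, 1-100, 10-00, 100-0, 11-01, 111-1, 1110-}
Coverage chart:
  m7: 00111 ←essential
  m13: -1101 ←essential
  m14: 01110 ←essential
  m16: 10-00,100-0
  m18: -0010,100-0
  m20: 1-100,10-00
  m25: 11-01 ←essential
  m28: 1-100,1110-
  m31: 111-1 ←essential
Essential: -1101, 00111, 01110, 11-01, 111-1

5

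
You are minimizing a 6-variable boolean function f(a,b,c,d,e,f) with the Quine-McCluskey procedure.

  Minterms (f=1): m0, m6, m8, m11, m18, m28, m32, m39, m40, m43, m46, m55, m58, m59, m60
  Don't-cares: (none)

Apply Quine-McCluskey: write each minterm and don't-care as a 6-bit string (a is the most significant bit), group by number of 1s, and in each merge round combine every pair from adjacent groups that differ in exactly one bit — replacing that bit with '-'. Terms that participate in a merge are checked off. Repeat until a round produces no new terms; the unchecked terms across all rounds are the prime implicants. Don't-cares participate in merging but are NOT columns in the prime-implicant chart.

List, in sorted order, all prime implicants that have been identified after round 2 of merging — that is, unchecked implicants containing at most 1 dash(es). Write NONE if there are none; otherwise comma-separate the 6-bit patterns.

-01011, -11100, 000110, 010010, 1-0111, 1-1011, 101110, 11101-

size-2^0 implicants → 000000(✓)  000110  001000(✓)  001011(✓)  010010  011100(✓)  100000(✓)  100111(✓)  101000(✓)  101011(✓)  101110  110111(✓)  111010(✓)  111011(✓)  111100(✓)
size-2^1 implicants → -00000(✓)  -01000(✓)  -01011  -11100  00-000(✓)  1-0111  1-1011  10-000(✓)  11101-
size-2^2 implicants → -0-000
Unchecked terms (primes): -0-000, -01011, -11100, 000110, 010010, 1-0111, 1-1011, 101110, 11101-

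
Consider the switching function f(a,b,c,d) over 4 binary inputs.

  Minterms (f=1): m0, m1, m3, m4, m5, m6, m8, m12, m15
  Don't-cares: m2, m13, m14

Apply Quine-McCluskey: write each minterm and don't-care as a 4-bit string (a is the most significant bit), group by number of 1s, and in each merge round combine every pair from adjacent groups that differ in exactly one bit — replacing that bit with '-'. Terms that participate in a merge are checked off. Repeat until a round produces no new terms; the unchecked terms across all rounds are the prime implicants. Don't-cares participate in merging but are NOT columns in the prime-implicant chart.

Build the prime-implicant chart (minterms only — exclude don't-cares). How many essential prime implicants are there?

3

Round 0: 0000✓ 0001✓ 0010✓ 0011✓ 0100✓ 0101✓ 0110✓ 1000✓ 1100✓ 1101✓ 1110✓ 1111✓
Round 1: -000✓ -100✓ -101✓ -110✓ 0-00✓ 0-01✓ 0-10✓ 00-0✓ 00-1✓ 000-✓ 001-✓ 01-0✓ 010-✓ 1-00✓ 11-0✓ 11-1✓ 110-✓ 111-✓
Round 2: --00 -1-0 -10- 0--0 0-0- 00-- 11--
PIs = {--00, -1-0, -10-, 0--0, 0-0-, 00--, 11--}
Coverage chart:
  m0: --00,0--0,0-0-,00--
  m1: 0-0-,00--
  m3: 00-- ←essential
  m4: --00,-1-0,-10-,0--0,0-0-
  m5: -10-,0-0-
  m6: -1-0,0--0
  m8: --00 ←essential
  m12: --00,-1-0,-10-,11--
  m15: 11-- ←essential
Essential: --00, 00--, 11--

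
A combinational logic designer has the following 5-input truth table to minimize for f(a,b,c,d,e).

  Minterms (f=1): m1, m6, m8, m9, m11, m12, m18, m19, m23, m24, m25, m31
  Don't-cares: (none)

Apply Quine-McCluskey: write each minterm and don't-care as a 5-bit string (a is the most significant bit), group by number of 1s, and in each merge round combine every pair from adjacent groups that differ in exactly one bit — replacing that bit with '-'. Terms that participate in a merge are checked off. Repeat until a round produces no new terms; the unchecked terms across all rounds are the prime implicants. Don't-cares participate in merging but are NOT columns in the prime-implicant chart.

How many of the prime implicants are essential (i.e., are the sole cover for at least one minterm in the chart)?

Round 0: 00001✓ 00110 01000✓ 01001✓ 01011✓ 01100✓ 10010✓ 10011✓ 10111✓ 11000✓ 11001✓ 11111✓
Round 1: -1000✓ -1001✓ 0-001 01-00 010-1 0100-✓ 1-111 10-11 1001- 1100-✓
Round 2: -100-
PIs = {-100-, 0-001, 00110, 01-00, 010-1, 1-111, 10-11, 1001-}
Coverage chart:
  m1: 0-001 ←essential
  m6: 00110 ←essential
  m8: -100-,01-00
  m9: -100-,0-001,010-1
  m11: 010-1 ←essential
  m12: 01-00 ←essential
  m18: 1001- ←essential
  m19: 10-11,1001-
  m23: 1-111,10-11
  m24: -100- ←essential
  m25: -100- ←essential
  m31: 1-111 ←essential
Essential: -100-, 0-001, 00110, 01-00, 010-1, 1-111, 1001-

7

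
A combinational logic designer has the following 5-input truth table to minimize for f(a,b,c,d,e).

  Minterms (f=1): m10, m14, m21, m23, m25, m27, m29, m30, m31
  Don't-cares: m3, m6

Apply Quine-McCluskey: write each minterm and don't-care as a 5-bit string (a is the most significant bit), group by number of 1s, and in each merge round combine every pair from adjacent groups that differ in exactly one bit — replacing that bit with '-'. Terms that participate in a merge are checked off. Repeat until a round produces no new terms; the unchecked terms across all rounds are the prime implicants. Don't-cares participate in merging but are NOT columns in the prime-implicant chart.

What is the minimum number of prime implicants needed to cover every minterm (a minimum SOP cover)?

Round 0: 00011 00110✓ 01010✓ 01110✓ 10101✓ 10111✓ 11001✓ 11011✓ 11101✓ 11110✓ 11111✓
Round 1: -1110 0-110 01-10 1-101✓ 1-111✓ 101-1✓ 11-01✓ 11-11✓ 110-1✓ 111-1✓ 1111-
Round 2: 1-1-1 11--1
PIs = {-1110, 0-110, 00011, 01-10, 1-1-1, 11--1, 1111-}
Coverage chart:
  m10: 01-10 ←essential
  m14: -1110,0-110,01-10
  m21: 1-1-1 ←essential
  m23: 1-1-1 ←essential
  m25: 11--1 ←essential
  m27: 11--1 ←essential
  m29: 1-1-1,11--1
  m30: -1110,1111-
  m31: 1-1-1,11--1,1111-
Essential: 01-10, 1-1-1, 11--1
Petrick residual → -1110
Min cover (4 terms): bcde' + a'bde' + ace + abe

4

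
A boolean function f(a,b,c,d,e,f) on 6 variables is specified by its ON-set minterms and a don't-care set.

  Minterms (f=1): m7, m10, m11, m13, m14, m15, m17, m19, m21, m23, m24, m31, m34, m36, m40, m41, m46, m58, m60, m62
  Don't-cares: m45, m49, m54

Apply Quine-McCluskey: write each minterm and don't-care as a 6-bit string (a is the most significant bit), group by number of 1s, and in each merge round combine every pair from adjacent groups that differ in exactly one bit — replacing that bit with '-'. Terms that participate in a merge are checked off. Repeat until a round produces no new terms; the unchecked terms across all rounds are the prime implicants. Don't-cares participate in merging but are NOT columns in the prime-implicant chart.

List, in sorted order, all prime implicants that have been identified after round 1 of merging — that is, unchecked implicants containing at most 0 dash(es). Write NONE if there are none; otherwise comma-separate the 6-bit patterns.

size-2^0 implicants → 000111(✓)  001010(✓)  001011(✓)  001101(✓)  001110(✓)  001111(✓)  010001(✓)  010011(✓)  010101(✓)  010111(✓)  011000  011111(✓)  100010  100100  101000(✓)  101001(✓)  101101(✓)  101110(✓)  110001(✓)  110110(✓)  111010(✓)  111100(✓)  111110(✓)
size-2^1 implicants → -01101  -01110  -10001  0-0111(✓)  0-1111(✓)  00-111(✓)  001-10(✓)  001-11(✓)  00101-(✓)  0011-1  00111-(✓)  01-111(✓)  010-01(✓)  010-11(✓)  0100-1(✓)  0101-1(✓)  1-1110  101-01  10100-  11-110  111-10  1111-0
size-2^2 implicants → 0--111  001-1-  010--1
Unchecked terms (primes): -01101, -01110, -10001, 0--111, 001-1-, 0011-1, 010--1, 011000, 1-1110, 100010, 100100, 101-01, 10100-, 11-110, 111-10, 1111-0

011000, 100010, 100100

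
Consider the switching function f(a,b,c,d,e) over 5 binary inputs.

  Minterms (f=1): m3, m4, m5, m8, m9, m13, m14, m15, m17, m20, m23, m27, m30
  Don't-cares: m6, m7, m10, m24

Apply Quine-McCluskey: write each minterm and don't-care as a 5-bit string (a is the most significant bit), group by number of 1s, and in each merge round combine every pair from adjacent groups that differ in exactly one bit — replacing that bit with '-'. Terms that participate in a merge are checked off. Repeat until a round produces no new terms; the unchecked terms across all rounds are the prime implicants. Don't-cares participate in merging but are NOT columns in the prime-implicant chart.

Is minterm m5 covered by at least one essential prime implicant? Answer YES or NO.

Round 0: 00011✓ 00100✓ 00101✓ 00110✓ 00111✓ 01000✓ 01001✓ 01010✓ 01101✓ 01110✓ 01111✓ 10001 10100✓ 10111✓ 11000✓ 11011 11110✓
Round 1: -0100 -0111 -1000 -1110 0-101✓ 0-110✓ 0-111✓ 00-11 001-0✓ 001-1✓ 0010-✓ 0011-✓ 01-01 01-10 010-0 0100- 011-1✓ 0111-✓
Round 2: 0-1-1 0-11- 001--
PIs = {-0100, -0111, -1000, -1110, 0-1-1, 0-11-, 00-11, 001--, 01-01, 01-10, 010-0, 0100-, 10001, 11011}
Coverage chart:
  m3: 00-11 ←essential
  m4: -0100,001--
  m5: 0-1-1,001--
  m8: -1000,010-0,0100-
  m9: 01-01,0100-
  m13: 0-1-1,01-01
  m14: -1110,0-11-,01-10
  m15: 0-1-1,0-11-
  m17: 10001 ←essential
  m20: -0100 ←essential
  m23: -0111 ←essential
  m27: 11011 ←essential
  m30: -1110 ←essential
Essential: -0100, -0111, -1110, 00-11, 10001, 11011

NO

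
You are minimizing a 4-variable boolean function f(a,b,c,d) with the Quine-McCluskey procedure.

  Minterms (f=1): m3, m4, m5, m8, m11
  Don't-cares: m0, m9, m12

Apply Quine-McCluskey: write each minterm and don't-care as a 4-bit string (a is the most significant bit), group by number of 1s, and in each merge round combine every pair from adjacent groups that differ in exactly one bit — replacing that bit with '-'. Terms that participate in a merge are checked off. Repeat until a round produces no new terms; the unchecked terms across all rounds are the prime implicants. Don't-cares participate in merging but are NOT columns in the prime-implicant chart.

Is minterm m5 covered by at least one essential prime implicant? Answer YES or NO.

YES

Round 0: 0000✓ 0011✓ 0100✓ 0101✓ 1000✓ 1001✓ 1011✓ 1100✓
Round 1: -000✓ -011 -100✓ 0-00✓ 010- 1-00✓ 10-1 100-
Round 2: --00
PIs = {--00, -011, 010-, 10-1, 100-}
Coverage chart:
  m3: -011 ←essential
  m4: --00,010-
  m5: 010- ←essential
  m8: --00,100-
  m11: -011,10-1
Essential: -011, 010-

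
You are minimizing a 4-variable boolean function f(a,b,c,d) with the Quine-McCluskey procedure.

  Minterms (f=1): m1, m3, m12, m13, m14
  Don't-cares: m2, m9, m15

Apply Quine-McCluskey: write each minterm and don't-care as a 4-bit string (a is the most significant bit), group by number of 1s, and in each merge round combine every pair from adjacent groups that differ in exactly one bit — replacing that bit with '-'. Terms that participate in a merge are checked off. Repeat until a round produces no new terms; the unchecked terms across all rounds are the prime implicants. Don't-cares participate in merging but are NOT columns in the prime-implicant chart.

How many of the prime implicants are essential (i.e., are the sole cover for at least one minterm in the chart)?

1

[col 0] 0001*, 0010*, 0011*, 1001*, 1100*, 1101*, 1110*, 1111*
[col 1] -001, 00-1, 001-, 1-01, 11-0*, 11-1*, 110-*, 111-*
[col 2] 11--
Prime implicants: -001, 00-1, 001-, 1-01, 11--
PI chart (minterm → PIs covering it):
  1 | -001,00-1
  3 | 00-1,001-
  12 | 11--  (sole → essential)
  13 | 1-01,11--
  14 | 11--  (sole → essential)
Essential prime implicants: 11--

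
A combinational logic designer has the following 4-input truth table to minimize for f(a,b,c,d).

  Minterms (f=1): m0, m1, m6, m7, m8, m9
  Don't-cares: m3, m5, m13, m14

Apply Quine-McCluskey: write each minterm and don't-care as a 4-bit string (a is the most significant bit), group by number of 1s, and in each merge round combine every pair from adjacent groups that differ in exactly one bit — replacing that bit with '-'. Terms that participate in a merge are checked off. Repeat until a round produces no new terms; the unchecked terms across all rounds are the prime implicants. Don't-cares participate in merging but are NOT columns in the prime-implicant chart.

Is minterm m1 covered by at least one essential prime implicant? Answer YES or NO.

size-2^0 implicants → 0000(✓)  0001(✓)  0011(✓)  0101(✓)  0110(✓)  0111(✓)  1000(✓)  1001(✓)  1101(✓)  1110(✓)
size-2^1 implicants → -000(✓)  -001(✓)  -101(✓)  -110  0-01(✓)  0-11(✓)  00-1(✓)  000-(✓)  01-1(✓)  011-  1-01(✓)  100-(✓)
size-2^2 implicants → --01  -00-  0--1
Unchecked terms (primes): --01, -00-, -110, 0--1, 011-
Minterm coverage:
  m0 ⊆ -00- [E]
  m1 ⊆ --01,-00-,0--1
  m6 ⊆ -110,011-
  m7 ⊆ 0--1,011-
  m8 ⊆ -00- [E]
  m9 ⊆ --01,-00-
E = {-00-}

YES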